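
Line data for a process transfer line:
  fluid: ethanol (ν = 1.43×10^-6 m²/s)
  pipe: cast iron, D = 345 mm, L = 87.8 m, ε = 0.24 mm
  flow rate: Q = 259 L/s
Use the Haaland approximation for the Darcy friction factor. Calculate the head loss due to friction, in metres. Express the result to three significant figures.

V = 4Q/(πD²) = 4·0.259/(π·0.345²) = 2.771 m/s
Re = VD/ν = 2.771·0.345/1.43×10^-6 = 6.68×10^5 → turbulent
ε/D = 0.24/345 = 6.96×10^-4
Haaland: f = 0.01856
h_f = f(L/D)V²/(2g) = 0.01856·(87.8/0.345)·2.771²/(2·9.81) = 1.848 m

h_f ≈ 1.85 m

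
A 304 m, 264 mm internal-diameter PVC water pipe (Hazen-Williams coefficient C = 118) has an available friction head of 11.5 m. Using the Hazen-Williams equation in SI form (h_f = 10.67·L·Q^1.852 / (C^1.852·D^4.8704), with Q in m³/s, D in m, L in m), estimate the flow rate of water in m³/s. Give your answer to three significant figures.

Rearranging: Q = [h_f·C^1.852·D^4.8704 / (10.67·L)]^(1/1.852)
Q = [11.5·118^1.852·0.264^4.8704 / (10.67·304)]^0.540 = 0.1689 m³/s

Q ≈ 0.169 m³/s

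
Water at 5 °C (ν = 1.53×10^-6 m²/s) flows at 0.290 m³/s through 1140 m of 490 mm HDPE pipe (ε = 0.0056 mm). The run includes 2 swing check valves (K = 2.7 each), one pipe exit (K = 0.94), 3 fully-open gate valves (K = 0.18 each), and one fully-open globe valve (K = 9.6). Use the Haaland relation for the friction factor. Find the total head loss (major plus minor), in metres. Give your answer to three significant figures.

H_L ≈ 5.70 m

V = 4Q/(πD²) = 1.538 m/s; V²/2g = 0.1205 m
Re = 4.93×10^5, ε/D = 1.14×10^-5 → f = 0.01323 (Haaland)
Major: h_f = f(L/D)·V²/2g = 0.01323·2327·0.1205 = 3.710 m
Minor: ΣK = 16.5; h_m = ΣK·V²/2g = 1.987 m
Total H_L = 3.710 + 1.987 = 5.696 m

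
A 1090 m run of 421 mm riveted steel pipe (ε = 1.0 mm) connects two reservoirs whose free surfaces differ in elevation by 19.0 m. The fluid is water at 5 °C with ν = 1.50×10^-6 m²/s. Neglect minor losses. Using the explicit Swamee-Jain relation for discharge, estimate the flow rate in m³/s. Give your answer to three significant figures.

Swamee-Jain (Type II): Q = -0.965·√(gD⁵h_f/L)·ln[ε/(3.7D) + √(3.17ν²L/(gD³h_f))]
√(gD⁵h_f/L) = √(9.81·0.421⁵·19.0/1090) = 0.04756
ε/(3.7D) = 6.42×10^-4; √(3.17ν²L/(gD³h_f)) = 2.36×10^-5
Q = -0.965·0.04756·ln(6.656×10^-4) = 0.3357 m³/s
Check: V = 2.41 m/s, Re = 6.77×10^5, f = 0.02486, h_f = 19.1 m ≈ 19.0 m ✓

Q ≈ 0.336 m³/s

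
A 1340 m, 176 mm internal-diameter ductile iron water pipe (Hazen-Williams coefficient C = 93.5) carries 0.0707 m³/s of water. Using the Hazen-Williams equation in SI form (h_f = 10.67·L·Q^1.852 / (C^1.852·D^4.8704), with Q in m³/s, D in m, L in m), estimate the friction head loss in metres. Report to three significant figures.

h_f ≈ 112 m

h_f = 10.67·1340·0.0707^1.852 / (93.5^1.852·0.176^4.8704) = 112.0 m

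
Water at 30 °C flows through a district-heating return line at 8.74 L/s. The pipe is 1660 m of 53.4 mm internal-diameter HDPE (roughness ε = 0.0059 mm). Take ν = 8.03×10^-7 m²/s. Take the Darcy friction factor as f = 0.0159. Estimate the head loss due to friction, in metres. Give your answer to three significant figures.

h_f ≈ 384 m

V = 4Q/(πD²) = 4·0.00874/(π·0.0534²) = 3.902 m/s
h_f = f(L/D)V²/(2g) = 0.01590·(1660/0.0534)·3.902²/(2·9.81) = 383.7 m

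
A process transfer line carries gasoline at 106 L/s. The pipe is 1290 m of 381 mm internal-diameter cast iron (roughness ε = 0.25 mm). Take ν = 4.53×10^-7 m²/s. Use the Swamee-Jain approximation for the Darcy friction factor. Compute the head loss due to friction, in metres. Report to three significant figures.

h_f ≈ 2.74 m

V = 4Q/(πD²) = 4·0.106/(π·0.381²) = 0.9297 m/s
Re = VD/ν = 0.9297·0.381/4.53×10^-7 = 7.82×10^5 → turbulent
ε/D = 0.25/381 = 6.56×10^-4
Swamee-Jain: f = 0.01840
h_f = f(L/D)V²/(2g) = 0.01840·(1290/0.381)·0.9297²/(2·9.81) = 2.744 m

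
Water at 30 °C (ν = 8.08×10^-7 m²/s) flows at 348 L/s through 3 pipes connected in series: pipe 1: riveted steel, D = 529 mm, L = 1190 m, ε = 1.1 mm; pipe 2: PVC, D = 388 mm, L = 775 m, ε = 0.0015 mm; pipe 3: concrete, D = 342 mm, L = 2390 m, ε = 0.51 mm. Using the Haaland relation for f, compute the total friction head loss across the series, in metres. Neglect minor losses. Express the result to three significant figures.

Pipe 1: V = 1.583 m/s, Re = 1.04×10^6, ε/D = 0.00208, f = 0.02386, h_1 = f(L/D)V²/2g = 6.860 m
Pipe 2: V = 2.943 m/s, Re = 1.41×10^6, ε/D = 3.87×10^-6, f = 0.01102, h_2 = f(L/D)V²/2g = 9.721 m
Pipe 3: V = 3.788 m/s, Re = 1.60×10^6, ε/D = 0.00149, f = 0.02186, h_3 = f(L/D)V²/2g = 111.8 m
Series → Q common, losses add: H = Σh = 128.3 m

H ≈ 128 m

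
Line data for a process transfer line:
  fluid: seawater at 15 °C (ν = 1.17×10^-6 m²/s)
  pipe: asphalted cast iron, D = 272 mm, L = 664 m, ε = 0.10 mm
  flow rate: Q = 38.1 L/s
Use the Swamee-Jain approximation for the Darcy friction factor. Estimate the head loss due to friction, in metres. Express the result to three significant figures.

V = 4Q/(πD²) = 4·0.0381/(π·0.272²) = 0.6557 m/s
Re = VD/ν = 0.6557·0.272/1.17×10^-6 = 1.52×10^5 → turbulent
ε/D = 0.10/272 = 3.68×10^-4
Swamee-Jain: f = 0.01876
h_f = f(L/D)V²/(2g) = 0.01876·(664/0.272)·0.6557²/(2·9.81) = 1.003 m

h_f ≈ 1.00 m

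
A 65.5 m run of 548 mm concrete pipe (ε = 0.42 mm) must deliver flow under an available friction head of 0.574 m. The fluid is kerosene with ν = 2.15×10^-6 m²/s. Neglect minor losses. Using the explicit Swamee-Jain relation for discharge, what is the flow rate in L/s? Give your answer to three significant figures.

Q ≈ 524 L/s

Swamee-Jain (Type II): Q = -0.965·√(gD⁵h_f/L)·ln[ε/(3.7D) + √(3.17ν²L/(gD³h_f))]
√(gD⁵h_f/L) = √(9.81·0.548⁵·0.574/65.5) = 0.06518
ε/(3.7D) = 2.07×10^-4; √(3.17ν²L/(gD³h_f)) = 3.22×10^-5
Q = -0.965·0.06518·ln(2.393×10^-4) = 0.5244 m³/s
Check: V = 2.22 m/s, Re = 5.67×10^5, f = 0.01918, h_f = 0.578 m ≈ 0.574 m ✓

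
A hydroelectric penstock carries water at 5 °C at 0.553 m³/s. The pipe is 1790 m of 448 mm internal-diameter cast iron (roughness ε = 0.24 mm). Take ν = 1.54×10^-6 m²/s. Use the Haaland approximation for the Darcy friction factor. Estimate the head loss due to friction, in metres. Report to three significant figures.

V = 4Q/(πD²) = 4·0.553/(π·0.448²) = 3.508 m/s
Re = VD/ν = 3.508·0.448/1.54×10^-6 = 1.02×10^6 → turbulent
ε/D = 0.24/448 = 5.36×10^-4
Haaland: f = 0.01741
h_f = f(L/D)V²/(2g) = 0.01741·(1790/0.448)·3.508²/(2·9.81) = 43.62 m

h_f ≈ 43.6 m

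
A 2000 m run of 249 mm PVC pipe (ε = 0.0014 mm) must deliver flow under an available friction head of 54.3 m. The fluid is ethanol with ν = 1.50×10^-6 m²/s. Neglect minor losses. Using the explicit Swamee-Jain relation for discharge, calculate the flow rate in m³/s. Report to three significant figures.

Swamee-Jain (Type II): Q = -0.965·√(gD⁵h_f/L)·ln[ε/(3.7D) + √(3.17ν²L/(gD³h_f))]
√(gD⁵h_f/L) = √(9.81·0.249⁵·54.3/2000) = 0.01597
ε/(3.7D) = 1.52×10^-6; √(3.17ν²L/(gD³h_f)) = 4.16×10^-5
Q = -0.965·0.01597·ln(4.317×10^-5) = 0.1549 m³/s
Check: V = 3.18 m/s, Re = 5.28×10^5, f = 0.01306, h_f = 54.1 m ≈ 54.3 m ✓

Q ≈ 0.155 m³/s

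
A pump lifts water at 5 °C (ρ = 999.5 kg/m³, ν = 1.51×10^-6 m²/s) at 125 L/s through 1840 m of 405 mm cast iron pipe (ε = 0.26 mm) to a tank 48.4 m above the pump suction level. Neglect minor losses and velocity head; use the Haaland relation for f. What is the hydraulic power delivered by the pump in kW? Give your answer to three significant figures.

P_hyd ≈ 64.4 kW

V = 4Q/(πD²) = 0.9703 m/s; Re = 2.60×10^5; ε/D = 6.42×10^-4; f = 0.01901
h_f = f(L/D)V²/2g = 4.144 m
Total head H = z + h_f = 48.4 + 4.144 = 52.54 m
P_hyd = ρgQH = 999.5·9.81·0.125·52.54 = 64.40 kW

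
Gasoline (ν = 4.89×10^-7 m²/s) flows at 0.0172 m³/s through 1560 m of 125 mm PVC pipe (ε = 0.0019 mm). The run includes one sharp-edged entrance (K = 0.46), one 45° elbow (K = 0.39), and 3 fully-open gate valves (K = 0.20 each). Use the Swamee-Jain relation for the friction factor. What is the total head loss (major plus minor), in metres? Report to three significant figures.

H_L ≈ 17.8 m

V = 4Q/(πD²) = 1.402 m/s; V²/2g = 0.1001 m
Re = 3.58×10^5, ε/D = 1.52×10^-5 → f = 0.01411 (Swamee-Jain)
Major: h_f = f(L/D)·V²/2g = 0.01411·12480·0.1001 = 17.63 m
Minor: ΣK = 1.45; h_m = ΣK·V²/2g = 0.1452 m
Total H_L = 17.63 + 0.1452 = 17.77 m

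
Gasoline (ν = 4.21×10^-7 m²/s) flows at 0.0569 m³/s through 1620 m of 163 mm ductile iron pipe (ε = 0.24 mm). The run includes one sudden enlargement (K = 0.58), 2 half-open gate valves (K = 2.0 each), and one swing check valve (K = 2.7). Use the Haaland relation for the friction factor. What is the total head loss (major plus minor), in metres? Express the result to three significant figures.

H_L ≈ 85.1 m

V = 4Q/(πD²) = 2.727 m/s; V²/2g = 0.3790 m
Re = 1.06×10^6, ε/D = 0.00147 → f = 0.02186 (Haaland)
Major: h_f = f(L/D)·V²/2g = 0.02186·9939·0.3790 = 82.33 m
Minor: ΣK = 7.28; h_m = ΣK·V²/2g = 2.759 m
Total H_L = 82.33 + 2.759 = 85.09 m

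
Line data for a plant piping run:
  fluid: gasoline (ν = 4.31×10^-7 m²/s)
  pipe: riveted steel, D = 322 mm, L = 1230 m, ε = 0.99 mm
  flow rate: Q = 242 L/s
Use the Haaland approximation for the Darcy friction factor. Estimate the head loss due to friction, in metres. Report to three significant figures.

V = 4Q/(πD²) = 4·0.242/(π·0.322²) = 2.972 m/s
Re = VD/ν = 2.972·0.322/4.31×10^-7 = 2.22×10^6 → turbulent
ε/D = 0.99/322 = 0.00307
Haaland: f = 0.02645
h_f = f(L/D)V²/(2g) = 0.02645·(1230/0.322)·2.972²/(2·9.81) = 45.48 m

h_f ≈ 45.5 m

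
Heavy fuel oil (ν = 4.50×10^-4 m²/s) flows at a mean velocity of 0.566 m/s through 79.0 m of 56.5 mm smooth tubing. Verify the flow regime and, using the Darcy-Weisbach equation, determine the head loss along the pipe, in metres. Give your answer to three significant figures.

Re = VD/ν = 0.566·0.05650/4.50×10^-4 = 71.1 → laminar (Re < 2300)
f = 64/Re = 0.9006
h_f = f(L/D)V²/(2g) = 0.9006·(79.0/0.05650)·0.566²/(2·9.81) = 20.56 m

h_f ≈ 20.6 m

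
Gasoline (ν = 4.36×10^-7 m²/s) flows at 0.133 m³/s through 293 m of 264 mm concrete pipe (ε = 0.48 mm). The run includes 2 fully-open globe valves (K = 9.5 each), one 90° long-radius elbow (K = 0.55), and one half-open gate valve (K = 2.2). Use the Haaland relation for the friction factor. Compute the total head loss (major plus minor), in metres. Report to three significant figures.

V = 4Q/(πD²) = 2.430 m/s; V²/2g = 0.3009 m
Re = 1.47×10^6, ε/D = 0.00182 → f = 0.02300 (Haaland)
Major: h_f = f(L/D)·V²/2g = 0.02300·1110·0.3009 = 7.682 m
Minor: ΣK = 21.8; h_m = ΣK·V²/2g = 6.544 m
Total H_L = 7.682 + 6.544 = 14.23 m

H_L ≈ 14.2 m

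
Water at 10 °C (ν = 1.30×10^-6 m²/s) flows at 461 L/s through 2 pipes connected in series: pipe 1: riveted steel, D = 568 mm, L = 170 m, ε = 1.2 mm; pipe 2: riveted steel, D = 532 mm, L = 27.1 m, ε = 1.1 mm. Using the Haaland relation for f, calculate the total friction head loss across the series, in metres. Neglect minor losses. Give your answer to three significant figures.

Pipe 1: V = 1.819 m/s, Re = 7.95×10^5, ε/D = 0.00211, f = 0.02401, h_1 = f(L/D)V²/2g = 1.212 m
Pipe 2: V = 2.074 m/s, Re = 8.49×10^5, ε/D = 0.00207, f = 0.02386, h_2 = f(L/D)V²/2g = 0.2665 m
Series → Q common, losses add: H = Σh = 1.479 m

H ≈ 1.48 m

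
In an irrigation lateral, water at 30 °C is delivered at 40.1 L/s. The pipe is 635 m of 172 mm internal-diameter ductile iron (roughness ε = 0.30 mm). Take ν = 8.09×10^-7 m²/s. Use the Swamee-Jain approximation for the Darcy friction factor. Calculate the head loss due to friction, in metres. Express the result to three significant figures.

h_f ≈ 13.0 m

V = 4Q/(πD²) = 4·0.0401/(π·0.172²) = 1.726 m/s
Re = VD/ν = 1.726·0.172/8.09×10^-7 = 3.67×10^5 → turbulent
ε/D = 0.30/172 = 0.00174
Swamee-Jain: f = 0.02327
h_f = f(L/D)V²/(2g) = 0.02327·(635/0.172)·1.726²/(2·9.81) = 13.04 m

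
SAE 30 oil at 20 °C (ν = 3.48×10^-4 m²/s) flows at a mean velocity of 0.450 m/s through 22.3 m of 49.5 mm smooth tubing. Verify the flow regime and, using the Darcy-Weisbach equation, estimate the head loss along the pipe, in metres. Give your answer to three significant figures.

h_f ≈ 4.65 m

Re = VD/ν = 0.450·0.04950/3.48×10^-4 = 64.0 → laminar (Re < 2300)
f = 64/Re = 0.9999
h_f = f(L/D)V²/(2g) = 0.9999·(22.3/0.04950)·0.450²/(2·9.81) = 4.649 m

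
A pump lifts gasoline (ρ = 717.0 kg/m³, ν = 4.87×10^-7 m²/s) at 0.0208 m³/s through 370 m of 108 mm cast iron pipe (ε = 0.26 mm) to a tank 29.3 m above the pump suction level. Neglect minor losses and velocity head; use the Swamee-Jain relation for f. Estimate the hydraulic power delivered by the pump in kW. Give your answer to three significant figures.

V = 4Q/(πD²) = 2.271 m/s; Re = 5.04×10^5; ε/D = 0.00241; f = 0.02505
h_f = f(L/D)V²/2g = 22.55 m
Total head H = z + h_f = 29.3 + 22.55 = 51.85 m
P_hyd = ρgQH = 717.0·9.81·0.0208·51.85 = 7.585 kW

P_hyd ≈ 7.59 kW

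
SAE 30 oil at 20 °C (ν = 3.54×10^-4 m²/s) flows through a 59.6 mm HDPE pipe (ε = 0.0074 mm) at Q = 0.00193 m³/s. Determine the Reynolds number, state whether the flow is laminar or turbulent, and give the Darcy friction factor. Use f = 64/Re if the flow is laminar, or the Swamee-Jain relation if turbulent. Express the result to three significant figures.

V = 4Q/(πD²) = 0.6918 m/s
Re = VD/ν = 0.6918·0.0596/3.54×10^-4 = 116
Re < 2300 → laminar → f = 64/Re = 0.5495

Re ≈ 116; laminar; f = 64/Re ≈ 0.549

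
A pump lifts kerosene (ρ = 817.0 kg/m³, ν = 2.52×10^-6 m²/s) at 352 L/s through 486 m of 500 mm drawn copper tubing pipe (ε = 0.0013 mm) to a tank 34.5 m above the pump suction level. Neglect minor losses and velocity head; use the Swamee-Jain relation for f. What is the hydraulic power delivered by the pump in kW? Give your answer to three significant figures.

V = 4Q/(πD²) = 1.793 m/s; Re = 3.56×10^5; ε/D = 2.60×10^-6; f = 0.01396
h_f = f(L/D)V²/2g = 2.223 m
Total head H = z + h_f = 34.5 + 2.223 = 36.72 m
P_hyd = ρgQH = 817.0·9.81·0.352·36.72 = 103.6 kW

P_hyd ≈ 104 kW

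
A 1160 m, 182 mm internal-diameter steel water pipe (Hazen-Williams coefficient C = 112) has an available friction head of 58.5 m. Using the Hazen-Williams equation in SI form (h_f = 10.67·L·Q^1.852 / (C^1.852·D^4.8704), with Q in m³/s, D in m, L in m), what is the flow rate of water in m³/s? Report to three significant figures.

Q ≈ 0.0704 m³/s

Rearranging: Q = [h_f·C^1.852·D^4.8704 / (10.67·L)]^(1/1.852)
Q = [58.5·112^1.852·0.182^4.8704 / (10.67·1160)]^0.540 = 0.07042 m³/s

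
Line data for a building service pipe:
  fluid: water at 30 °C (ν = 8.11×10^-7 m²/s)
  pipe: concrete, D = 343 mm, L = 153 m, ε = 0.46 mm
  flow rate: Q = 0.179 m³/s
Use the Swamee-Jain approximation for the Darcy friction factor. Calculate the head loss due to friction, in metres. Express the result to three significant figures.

h_f ≈ 1.84 m

V = 4Q/(πD²) = 4·0.179/(π·0.343²) = 1.937 m/s
Re = VD/ν = 1.937·0.343/8.11×10^-7 = 8.19×10^5 → turbulent
ε/D = 0.46/343 = 0.00134
Swamee-Jain: f = 0.02151
h_f = f(L/D)V²/(2g) = 0.02151·(153/0.343)·1.937²/(2·9.81) = 1.835 m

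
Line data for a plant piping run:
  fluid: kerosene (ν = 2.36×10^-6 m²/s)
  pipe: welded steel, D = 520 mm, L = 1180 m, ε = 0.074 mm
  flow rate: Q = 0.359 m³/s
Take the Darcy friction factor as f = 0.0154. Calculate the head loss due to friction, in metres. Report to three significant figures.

V = 4Q/(πD²) = 4·0.359/(π·0.520²) = 1.690 m/s
h_f = f(L/D)V²/(2g) = 0.01540·(1180/0.520)·1.690²/(2·9.81) = 5.090 m

h_f ≈ 5.09 m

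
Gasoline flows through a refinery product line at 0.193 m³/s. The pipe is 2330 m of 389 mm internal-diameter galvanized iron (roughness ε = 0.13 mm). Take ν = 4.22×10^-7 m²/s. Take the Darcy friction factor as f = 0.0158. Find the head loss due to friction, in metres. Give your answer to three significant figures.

h_f ≈ 12.7 m

V = 4Q/(πD²) = 4·0.193/(π·0.389²) = 1.624 m/s
h_f = f(L/D)V²/(2g) = 0.01580·(2330/0.389)·1.624²/(2·9.81) = 12.72 m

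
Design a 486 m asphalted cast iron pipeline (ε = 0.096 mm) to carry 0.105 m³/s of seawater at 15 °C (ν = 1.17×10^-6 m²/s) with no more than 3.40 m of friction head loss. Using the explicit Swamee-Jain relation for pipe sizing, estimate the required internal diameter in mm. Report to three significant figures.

Swamee-Jain (Type III): D = 0.66·[ε^1.25·(LQ²/(gh_f))^4.75 + ν·Q^9.4·(L/(gh_f))^5.2]^0.04
LQ²/(gh_f) = 0.1606; L/(gh_f) = 14.57
Term 1 = ε^1.25·(…)^4.75 = 1.61×10^-9; Term 2 = ν·Q^9.4·(…)^5.2 = 8.27×10^-10
D = 0.66·(1.61×10^-9 + 8.27×10^-10)^0.04 = 0.2985 m = 299 mm
Check: V = 1.50 m/s, Re = 3.83×10^5, f = 0.01686, h_f = 3.15 m ≈ 3.40 m ✓

D ≈ 299 mm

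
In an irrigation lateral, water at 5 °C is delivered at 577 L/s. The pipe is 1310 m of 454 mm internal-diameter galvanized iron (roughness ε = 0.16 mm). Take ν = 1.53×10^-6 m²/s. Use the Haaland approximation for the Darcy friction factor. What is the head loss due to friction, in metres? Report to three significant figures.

h_f ≈ 29.9 m

V = 4Q/(πD²) = 4·0.577/(π·0.454²) = 3.564 m/s
Re = VD/ν = 3.564·0.454/1.53×10^-6 = 1.06×10^6 → turbulent
ε/D = 0.16/454 = 3.52×10^-4
Haaland: f = 0.01603
h_f = f(L/D)V²/(2g) = 0.01603·(1310/0.454)·3.564²/(2·9.81) = 29.95 m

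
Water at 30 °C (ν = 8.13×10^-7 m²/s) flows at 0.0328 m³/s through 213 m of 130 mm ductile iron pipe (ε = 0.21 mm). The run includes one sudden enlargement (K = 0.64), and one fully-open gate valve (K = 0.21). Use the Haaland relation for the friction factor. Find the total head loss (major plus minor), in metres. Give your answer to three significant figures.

H_L ≈ 11.8 m

V = 4Q/(πD²) = 2.471 m/s; V²/2g = 0.3112 m
Re = 3.95×10^5, ε/D = 0.00162 → f = 0.02266 (Haaland)
Major: h_f = f(L/D)·V²/2g = 0.02266·1638·0.3112 = 11.56 m
Minor: ΣK = 0.850; h_m = ΣK·V²/2g = 0.2646 m
Total H_L = 11.56 + 0.2646 = 11.82 m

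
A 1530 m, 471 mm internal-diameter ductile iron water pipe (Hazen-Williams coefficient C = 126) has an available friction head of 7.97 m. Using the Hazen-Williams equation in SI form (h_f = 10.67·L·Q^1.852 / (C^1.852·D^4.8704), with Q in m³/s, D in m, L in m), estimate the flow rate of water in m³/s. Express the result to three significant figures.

Rearranging: Q = [h_f·C^1.852·D^4.8704 / (10.67·L)]^(1/1.852)
Q = [7.97·126^1.852·0.471^4.8704 / (10.67·1530)]^0.540 = 0.2834 m³/s

Q ≈ 0.283 m³/s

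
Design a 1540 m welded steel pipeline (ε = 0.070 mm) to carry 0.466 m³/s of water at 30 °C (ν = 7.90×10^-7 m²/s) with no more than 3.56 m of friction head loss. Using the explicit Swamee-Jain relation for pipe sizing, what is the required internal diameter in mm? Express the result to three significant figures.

Swamee-Jain (Type III): D = 0.66·[ε^1.25·(LQ²/(gh_f))^4.75 + ν·Q^9.4·(L/(gh_f))^5.2]^0.04
LQ²/(gh_f) = 9.576; L/(gh_f) = 44.10
Term 1 = ε^1.25·(…)^4.75 = 0.293; Term 2 = ν·Q^9.4·(…)^5.2 = 0.214
D = 0.66·(0.293 + 0.214)^0.04 = 0.6423 m = 642 mm
Check: V = 1.44 m/s, Re = 1.17×10^6, f = 0.01348, h_f = 3.41 m ≈ 3.56 m ✓

D ≈ 642 mm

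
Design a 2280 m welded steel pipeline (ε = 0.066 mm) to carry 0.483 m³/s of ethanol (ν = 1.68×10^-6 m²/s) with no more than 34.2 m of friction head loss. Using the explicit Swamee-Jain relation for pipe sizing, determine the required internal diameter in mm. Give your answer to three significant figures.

D ≈ 455 mm

Swamee-Jain (Type III): D = 0.66·[ε^1.25·(LQ²/(gh_f))^4.75 + ν·Q^9.4·(L/(gh_f))^5.2]^0.04
LQ²/(gh_f) = 1.585; L/(gh_f) = 6.796
Term 1 = ε^1.25·(…)^4.75 = 5.31×10^-5; Term 2 = ν·Q^9.4·(…)^5.2 = 3.82×10^-5
D = 0.66·(5.31×10^-5 + 3.82×10^-5)^0.04 = 0.4549 m = 455 mm
Check: V = 2.97 m/s, Re = 8.05×10^5, f = 0.01435, h_f = 32.4 m ≈ 34.2 m ✓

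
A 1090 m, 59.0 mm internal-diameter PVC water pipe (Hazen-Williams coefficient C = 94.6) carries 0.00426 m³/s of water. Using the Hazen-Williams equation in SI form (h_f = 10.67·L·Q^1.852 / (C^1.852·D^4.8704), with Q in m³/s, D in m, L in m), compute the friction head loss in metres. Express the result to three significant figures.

h_f = 10.67·1090·0.00426^1.852 / (94.6^1.852·0.0590^4.8704) = 100.5 m

h_f ≈ 101 m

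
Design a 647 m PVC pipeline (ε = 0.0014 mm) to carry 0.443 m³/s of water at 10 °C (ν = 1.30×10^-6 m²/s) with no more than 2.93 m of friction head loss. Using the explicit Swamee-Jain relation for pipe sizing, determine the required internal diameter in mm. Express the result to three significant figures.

Swamee-Jain (Type III): D = 0.66·[ε^1.25·(LQ²/(gh_f))^4.75 + ν·Q^9.4·(L/(gh_f))^5.2]^0.04
LQ²/(gh_f) = 4.417; L/(gh_f) = 22.51
Term 1 = ε^1.25·(…)^4.75 = 5.59×10^-5; Term 2 = ν·Q^9.4·(…)^5.2 = 0.00664
D = 0.66·(5.59×10^-5 + 0.00664)^0.04 = 0.5402 m = 540 mm
Check: V = 1.93 m/s, Re = 8.03×10^5, f = 0.01210, h_f = 2.76 m ≈ 2.93 m ✓

D ≈ 540 mm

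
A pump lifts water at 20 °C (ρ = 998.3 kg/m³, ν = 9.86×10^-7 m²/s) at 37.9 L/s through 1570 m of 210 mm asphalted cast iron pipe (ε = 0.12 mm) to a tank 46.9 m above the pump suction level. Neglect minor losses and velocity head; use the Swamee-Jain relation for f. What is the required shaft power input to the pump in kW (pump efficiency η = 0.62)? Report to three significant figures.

P_shaft ≈ 33.3 kW

V = 4Q/(πD²) = 1.094 m/s; Re = 2.33×10^5; ε/D = 5.71×10^-4; f = 0.01906
h_f = f(L/D)V²/2g = 8.698 m
Total head H = z + h_f = 46.9 + 8.698 = 55.60 m
P_hyd = ρgQH = 998.3·9.81·0.0379·55.60 = 20.64 kW
P_shaft = P_hyd/η = 20.64/0.62 = 33.28 kW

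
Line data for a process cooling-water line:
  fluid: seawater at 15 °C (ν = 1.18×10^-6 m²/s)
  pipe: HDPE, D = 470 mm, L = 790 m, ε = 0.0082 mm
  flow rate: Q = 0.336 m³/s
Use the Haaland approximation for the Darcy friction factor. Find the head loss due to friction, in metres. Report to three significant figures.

h_f ≈ 3.98 m

V = 4Q/(πD²) = 4·0.336/(π·0.470²) = 1.937 m/s
Re = VD/ν = 1.937·0.470/1.18×10^-6 = 7.71×10^5 → turbulent
ε/D = 0.0082/470 = 1.74×10^-5
Haaland: f = 0.01238
h_f = f(L/D)V²/(2g) = 0.01238·(790/0.470)·1.937²/(2·9.81) = 3.978 m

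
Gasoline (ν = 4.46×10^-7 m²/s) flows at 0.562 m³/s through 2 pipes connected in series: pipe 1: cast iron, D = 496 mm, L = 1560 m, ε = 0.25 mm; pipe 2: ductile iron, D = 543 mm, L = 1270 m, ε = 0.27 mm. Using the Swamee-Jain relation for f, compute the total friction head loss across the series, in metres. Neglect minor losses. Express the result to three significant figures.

Pipe 1: V = 2.909 m/s, Re = 3.23×10^6, ε/D = 5.04×10^-4, f = 0.01694, h_1 = f(L/D)V²/2g = 22.98 m
Pipe 2: V = 2.427 m/s, Re = 2.95×10^6, ε/D = 4.97×10^-4, f = 0.01691, h_2 = f(L/D)V²/2g = 11.87 m
Series → Q common, losses add: H = Σh = 34.85 m

H ≈ 34.9 m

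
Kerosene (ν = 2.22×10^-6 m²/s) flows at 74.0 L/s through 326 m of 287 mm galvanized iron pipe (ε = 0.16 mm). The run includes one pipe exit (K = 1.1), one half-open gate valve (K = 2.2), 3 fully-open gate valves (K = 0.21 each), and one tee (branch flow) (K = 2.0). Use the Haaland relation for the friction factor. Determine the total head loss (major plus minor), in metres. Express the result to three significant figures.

V = 4Q/(πD²) = 1.144 m/s; V²/2g = 0.06669 m
Re = 1.48×10^5, ε/D = 5.57×10^-4 → f = 0.01945 (Haaland)
Major: h_f = f(L/D)·V²/2g = 0.01945·1136·0.06669 = 1.473 m
Minor: ΣK = 5.93; h_m = ΣK·V²/2g = 0.3955 m
Total H_L = 1.473 + 0.3955 = 1.869 m

H_L ≈ 1.87 m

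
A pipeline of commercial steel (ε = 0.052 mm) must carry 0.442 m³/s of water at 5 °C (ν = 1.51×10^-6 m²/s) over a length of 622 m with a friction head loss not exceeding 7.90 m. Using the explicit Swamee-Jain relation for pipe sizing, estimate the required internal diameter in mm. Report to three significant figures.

Swamee-Jain (Type III): D = 0.66·[ε^1.25·(LQ²/(gh_f))^4.75 + ν·Q^9.4·(L/(gh_f))^5.2]^0.04
LQ²/(gh_f) = 1.568; L/(gh_f) = 8.026
Term 1 = ε^1.25·(…)^4.75 = 3.74×10^-5; Term 2 = ν·Q^9.4·(…)^5.2 = 3.54×10^-5
D = 0.66·(3.74×10^-5 + 3.54×10^-5)^0.04 = 0.4509 m = 451 mm
Check: V = 2.77 m/s, Re = 8.27×10^5, f = 0.01394, h_f = 7.52 m ≈ 7.90 m ✓

D ≈ 451 mm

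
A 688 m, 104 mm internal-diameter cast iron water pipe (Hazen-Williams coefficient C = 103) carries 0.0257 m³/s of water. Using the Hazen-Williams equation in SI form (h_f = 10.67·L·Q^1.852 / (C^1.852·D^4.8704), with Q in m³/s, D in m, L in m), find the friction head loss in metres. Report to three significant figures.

h_f = 10.67·688·0.0257^1.852 / (103^1.852·0.104^4.8704) = 95.63 m

h_f ≈ 95.6 m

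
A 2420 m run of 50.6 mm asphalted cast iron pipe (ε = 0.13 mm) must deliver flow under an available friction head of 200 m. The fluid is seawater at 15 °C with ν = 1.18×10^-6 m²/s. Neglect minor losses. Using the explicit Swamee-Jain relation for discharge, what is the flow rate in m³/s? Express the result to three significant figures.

Q ≈ 0.00351 m³/s

Swamee-Jain (Type II): Q = -0.965·√(gD⁵h_f/L)·ln[ε/(3.7D) + √(3.17ν²L/(gD³h_f))]
√(gD⁵h_f/L) = √(9.81·0.0506⁵·200/2420) = 5.186×10^-4
ε/(3.7D) = 6.94×10^-4; √(3.17ν²L/(gD³h_f)) = 2.05×10^-4
Q = -0.965·5.186×10^-4·ln(8.994×10^-4) = 0.003510 m³/s
Check: V = 1.75 m/s, Re = 7.48×10^4, f = 0.02720, h_f = 202 m ≈ 200 m ✓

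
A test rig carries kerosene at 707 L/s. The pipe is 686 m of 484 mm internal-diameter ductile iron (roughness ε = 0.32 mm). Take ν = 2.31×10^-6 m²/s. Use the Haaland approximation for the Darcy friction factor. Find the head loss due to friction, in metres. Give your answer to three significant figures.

V = 4Q/(πD²) = 4·0.707/(π·0.484²) = 3.843 m/s
Re = VD/ν = 3.843·0.484/2.31×10^-6 = 8.05×10^5 → turbulent
ε/D = 0.32/484 = 6.61×10^-4
Haaland: f = 0.01828
h_f = f(L/D)V²/(2g) = 0.01828·(686/0.484)·3.843²/(2·9.81) = 19.50 m

h_f ≈ 19.5 m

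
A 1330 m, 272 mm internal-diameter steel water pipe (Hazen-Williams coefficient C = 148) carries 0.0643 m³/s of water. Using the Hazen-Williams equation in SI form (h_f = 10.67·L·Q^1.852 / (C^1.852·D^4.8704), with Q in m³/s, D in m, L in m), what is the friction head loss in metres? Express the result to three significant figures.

h_f = 10.67·1330·0.0643^1.852 / (148^1.852·0.272^4.8704) = 4.779 m

h_f ≈ 4.78 m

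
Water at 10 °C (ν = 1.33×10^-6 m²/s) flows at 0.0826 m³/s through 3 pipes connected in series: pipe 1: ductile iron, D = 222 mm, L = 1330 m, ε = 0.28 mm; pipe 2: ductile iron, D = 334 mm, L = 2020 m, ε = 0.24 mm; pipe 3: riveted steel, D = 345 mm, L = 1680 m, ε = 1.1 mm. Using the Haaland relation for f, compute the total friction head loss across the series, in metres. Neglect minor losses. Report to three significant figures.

Pipe 1: V = 2.134 m/s, Re = 3.56×10^5, ε/D = 0.00126, f = 0.02145, h_1 = f(L/D)V²/2g = 29.83 m
Pipe 2: V = 0.9428 m/s, Re = 2.37×10^5, ε/D = 7.19×10^-4, f = 0.01950, h_2 = f(L/D)V²/2g = 5.341 m
Pipe 3: V = 0.8836 m/s, Re = 2.29×10^5, ε/D = 0.00319, f = 0.02718, h_3 = f(L/D)V²/2g = 5.266 m
Series → Q common, losses add: H = Σh = 40.44 m

H ≈ 40.4 m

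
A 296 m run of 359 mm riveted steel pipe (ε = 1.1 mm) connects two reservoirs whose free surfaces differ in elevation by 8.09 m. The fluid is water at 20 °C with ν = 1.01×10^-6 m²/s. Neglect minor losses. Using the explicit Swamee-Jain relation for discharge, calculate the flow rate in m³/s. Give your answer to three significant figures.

Q ≈ 0.273 m³/s

Swamee-Jain (Type II): Q = -0.965·√(gD⁵h_f/L)·ln[ε/(3.7D) + √(3.17ν²L/(gD³h_f))]
√(gD⁵h_f/L) = √(9.81·0.359⁵·8.09/296) = 0.03999
ε/(3.7D) = 8.28×10^-4; √(3.17ν²L/(gD³h_f)) = 1.61×10^-5
Q = -0.965·0.03999·ln(8.443×10^-4) = 0.2731 m³/s
Check: V = 2.70 m/s, Re = 9.59×10^5, f = 0.02653, h_f = 8.11 m ≈ 8.09 m ✓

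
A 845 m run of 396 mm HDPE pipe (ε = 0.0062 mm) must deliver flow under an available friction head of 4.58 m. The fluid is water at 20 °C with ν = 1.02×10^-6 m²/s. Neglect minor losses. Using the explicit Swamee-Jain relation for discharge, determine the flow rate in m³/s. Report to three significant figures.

Q ≈ 0.225 m³/s

Swamee-Jain (Type II): Q = -0.965·√(gD⁵h_f/L)·ln[ε/(3.7D) + √(3.17ν²L/(gD³h_f))]
√(gD⁵h_f/L) = √(9.81·0.396⁵·4.58/845) = 0.02276
ε/(3.7D) = 4.23×10^-6; √(3.17ν²L/(gD³h_f)) = 3.16×10^-5
Q = -0.965·0.02276·ln(3.584×10^-5) = 0.2248 m³/s
Check: V = 1.83 m/s, Re = 7.09×10^5, f = 0.01262, h_f = 4.57 m ≈ 4.58 m ✓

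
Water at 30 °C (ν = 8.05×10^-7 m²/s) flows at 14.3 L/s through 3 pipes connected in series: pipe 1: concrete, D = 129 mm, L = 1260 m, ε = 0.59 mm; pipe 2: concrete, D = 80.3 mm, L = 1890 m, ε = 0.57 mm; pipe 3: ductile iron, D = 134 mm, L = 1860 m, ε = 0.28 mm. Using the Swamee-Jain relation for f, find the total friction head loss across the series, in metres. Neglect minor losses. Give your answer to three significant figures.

Pipe 1: V = 1.094 m/s, Re = 1.75×10^5, ε/D = 0.00457, f = 0.03033, h_1 = f(L/D)V²/2g = 18.07 m
Pipe 2: V = 2.824 m/s, Re = 2.82×10^5, ε/D = 0.00710, f = 0.03426, h_2 = f(L/D)V²/2g = 327.7 m
Pipe 3: V = 1.014 m/s, Re = 1.69×10^5, ε/D = 0.00209, f = 0.02490, h_3 = f(L/D)V²/2g = 18.11 m
Series → Q common, losses add: H = Σh = 363.9 m

H ≈ 364 m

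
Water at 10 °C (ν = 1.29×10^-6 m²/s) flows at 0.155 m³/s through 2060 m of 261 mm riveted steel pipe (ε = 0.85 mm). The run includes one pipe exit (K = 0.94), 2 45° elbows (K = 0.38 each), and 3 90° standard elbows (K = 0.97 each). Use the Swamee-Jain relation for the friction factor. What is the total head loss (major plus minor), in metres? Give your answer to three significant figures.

V = 4Q/(πD²) = 2.897 m/s; V²/2g = 0.4278 m
Re = 5.86×10^5, ε/D = 0.00326 → f = 0.02710 (Swamee-Jain)
Major: h_f = f(L/D)·V²/2g = 0.02710·7893·0.4278 = 91.48 m
Minor: ΣK = 4.61; h_m = ΣK·V²/2g = 1.972 m
Total H_L = 91.48 + 1.972 = 93.45 m

H_L ≈ 93.5 m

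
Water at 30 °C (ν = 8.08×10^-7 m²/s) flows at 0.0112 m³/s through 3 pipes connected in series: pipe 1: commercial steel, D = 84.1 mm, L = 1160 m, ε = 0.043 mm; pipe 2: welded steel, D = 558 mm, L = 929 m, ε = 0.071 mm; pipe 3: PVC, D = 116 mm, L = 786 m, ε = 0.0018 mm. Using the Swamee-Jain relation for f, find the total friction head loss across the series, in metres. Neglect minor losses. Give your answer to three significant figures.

H ≈ 60.5 m

Pipe 1: V = 2.016 m/s, Re = 2.10×10^5, ε/D = 5.11×10^-4, f = 0.01891, h_1 = f(L/D)V²/2g = 54.05 m
Pipe 2: V = 0.04580 m/s, Re = 3.16×10^4, ε/D = 1.27×10^-4, f = 0.02348, h_2 = f(L/D)V²/2g = 0.004180 m
Pipe 3: V = 1.060 m/s, Re = 1.52×10^5, ε/D = 1.55×10^-5, f = 0.01652, h_3 = f(L/D)V²/2g = 6.406 m
Series → Q common, losses add: H = Σh = 60.46 m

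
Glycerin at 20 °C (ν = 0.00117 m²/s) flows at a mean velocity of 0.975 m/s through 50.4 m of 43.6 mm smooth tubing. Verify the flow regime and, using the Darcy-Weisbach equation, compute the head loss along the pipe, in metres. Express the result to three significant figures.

h_f ≈ 98.7 m

Re = VD/ν = 0.975·0.04360/0.00117 = 36.3 → laminar (Re < 2300)
f = 64/Re = 1.761
h_f = f(L/D)V²/(2g) = 1.761·(50.4/0.04360)·0.975²/(2·9.81) = 98.66 m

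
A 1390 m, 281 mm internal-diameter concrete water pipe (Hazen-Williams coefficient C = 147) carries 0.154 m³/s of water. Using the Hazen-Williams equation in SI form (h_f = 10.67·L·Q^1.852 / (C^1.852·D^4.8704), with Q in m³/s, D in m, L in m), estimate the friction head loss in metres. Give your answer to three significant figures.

h_f = 10.67·1390·0.154^1.852 / (147^1.852·0.281^4.8704) = 21.76 m

h_f ≈ 21.8 m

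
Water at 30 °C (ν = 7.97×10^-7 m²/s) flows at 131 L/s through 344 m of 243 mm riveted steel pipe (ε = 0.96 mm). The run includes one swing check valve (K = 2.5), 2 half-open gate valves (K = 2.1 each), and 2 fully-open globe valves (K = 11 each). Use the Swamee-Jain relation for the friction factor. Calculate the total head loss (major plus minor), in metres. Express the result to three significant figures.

H_L ≈ 28.1 m

V = 4Q/(πD²) = 2.825 m/s; V²/2g = 0.4067 m
Re = 8.61×10^5, ε/D = 0.00395 → f = 0.02851 (Swamee-Jain)
Major: h_f = f(L/D)·V²/2g = 0.02851·1416·0.4067 = 16.42 m
Minor: ΣK = 28.7; h_m = ΣK·V²/2g = 11.67 m
Total H_L = 16.42 + 11.67 = 28.09 m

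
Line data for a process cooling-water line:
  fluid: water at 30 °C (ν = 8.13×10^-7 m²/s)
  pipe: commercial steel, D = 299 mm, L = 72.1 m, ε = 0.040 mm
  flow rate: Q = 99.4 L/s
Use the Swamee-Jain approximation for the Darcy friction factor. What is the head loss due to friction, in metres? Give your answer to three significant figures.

V = 4Q/(πD²) = 4·0.0994/(π·0.299²) = 1.416 m/s
Re = VD/ν = 1.416·0.299/8.13×10^-7 = 5.21×10^5 → turbulent
ε/D = 0.040/299 = 1.34×10^-4
Swamee-Jain: f = 0.01479
h_f = f(L/D)V²/(2g) = 0.01479·(72.1/0.299)·1.416²/(2·9.81) = 0.3642 m

h_f ≈ 0.364 m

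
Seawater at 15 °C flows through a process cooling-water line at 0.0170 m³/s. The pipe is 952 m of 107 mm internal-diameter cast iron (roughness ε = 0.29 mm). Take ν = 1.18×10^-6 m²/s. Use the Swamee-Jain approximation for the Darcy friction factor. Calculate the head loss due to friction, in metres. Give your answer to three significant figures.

h_f ≈ 42.9 m

V = 4Q/(πD²) = 4·0.0170/(π·0.107²) = 1.891 m/s
Re = VD/ν = 1.891·0.107/1.18×10^-6 = 1.71×10^5 → turbulent
ε/D = 0.29/107 = 0.00271
Swamee-Jain: f = 0.02646
h_f = f(L/D)V²/(2g) = 0.02646·(952/0.107)·1.891²/(2·9.81) = 42.89 m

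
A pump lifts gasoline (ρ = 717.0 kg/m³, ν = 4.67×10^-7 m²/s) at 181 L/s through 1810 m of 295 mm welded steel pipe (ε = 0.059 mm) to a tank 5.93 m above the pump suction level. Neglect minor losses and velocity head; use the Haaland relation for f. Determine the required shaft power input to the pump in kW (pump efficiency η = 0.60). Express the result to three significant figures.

V = 4Q/(πD²) = 2.648 m/s; Re = 1.67×10^6; ε/D = 2.00×10^-4; f = 0.01428
h_f = f(L/D)V²/2g = 31.32 m
Total head H = z + h_f = 5.93 + 31.32 = 37.25 m
P_hyd = ρgQH = 717.0·9.81·0.181·37.25 = 47.43 kW
P_shaft = P_hyd/η = 47.43/0.60 = 79.05 kW

P_shaft ≈ 79.0 kW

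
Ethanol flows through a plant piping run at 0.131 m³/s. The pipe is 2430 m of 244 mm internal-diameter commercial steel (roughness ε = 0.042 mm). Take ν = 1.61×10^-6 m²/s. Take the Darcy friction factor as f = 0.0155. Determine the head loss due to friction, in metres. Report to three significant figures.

h_f ≈ 61.8 m

V = 4Q/(πD²) = 4·0.131/(π·0.244²) = 2.802 m/s
h_f = f(L/D)V²/(2g) = 0.01550·(2430/0.244)·2.802²/(2·9.81) = 61.75 m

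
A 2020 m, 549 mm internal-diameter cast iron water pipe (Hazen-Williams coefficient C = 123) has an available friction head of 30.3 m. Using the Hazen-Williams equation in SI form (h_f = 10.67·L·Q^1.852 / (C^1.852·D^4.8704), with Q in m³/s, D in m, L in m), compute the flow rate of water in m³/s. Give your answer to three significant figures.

Rearranging: Q = [h_f·C^1.852·D^4.8704 / (10.67·L)]^(1/1.852)
Q = [30.3·123^1.852·0.549^4.8704 / (10.67·2020)]^0.540 = 0.7329 m³/s

Q ≈ 0.733 m³/s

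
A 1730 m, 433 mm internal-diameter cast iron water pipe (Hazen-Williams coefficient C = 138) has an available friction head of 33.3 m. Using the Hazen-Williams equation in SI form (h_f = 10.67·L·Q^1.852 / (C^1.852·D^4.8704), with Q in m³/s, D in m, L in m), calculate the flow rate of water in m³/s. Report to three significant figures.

Rearranging: Q = [h_f·C^1.852·D^4.8704 / (10.67·L)]^(1/1.852)
Q = [33.3·138^1.852·0.433^4.8704 / (10.67·1730)]^0.540 = 0.5040 m³/s

Q ≈ 0.504 m³/s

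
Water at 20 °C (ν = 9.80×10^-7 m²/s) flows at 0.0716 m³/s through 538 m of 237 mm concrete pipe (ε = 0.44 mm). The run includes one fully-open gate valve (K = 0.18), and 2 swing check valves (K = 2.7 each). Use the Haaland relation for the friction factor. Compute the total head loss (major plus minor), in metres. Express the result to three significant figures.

H_L ≈ 7.89 m

V = 4Q/(πD²) = 1.623 m/s; V²/2g = 0.1343 m
Re = 3.93×10^5, ε/D = 0.00186 → f = 0.02344 (Haaland)
Major: h_f = f(L/D)·V²/2g = 0.02344·2270·0.1343 = 7.144 m
Minor: ΣK = 5.58; h_m = ΣK·V²/2g = 0.7492 m
Total H_L = 7.144 + 0.7492 = 7.893 m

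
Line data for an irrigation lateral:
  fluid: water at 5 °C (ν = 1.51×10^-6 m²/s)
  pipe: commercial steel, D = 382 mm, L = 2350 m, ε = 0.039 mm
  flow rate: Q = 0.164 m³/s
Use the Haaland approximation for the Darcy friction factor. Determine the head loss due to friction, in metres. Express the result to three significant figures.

h_f ≈ 9.54 m

V = 4Q/(πD²) = 4·0.164/(π·0.382²) = 1.431 m/s
Re = VD/ν = 1.431·0.382/1.51×10^-6 = 3.62×10^5 → turbulent
ε/D = 0.039/382 = 1.02×10^-4
Haaland: f = 0.01486
h_f = f(L/D)V²/(2g) = 0.01486·(2350/0.382)·1.431²/(2·9.81) = 9.544 m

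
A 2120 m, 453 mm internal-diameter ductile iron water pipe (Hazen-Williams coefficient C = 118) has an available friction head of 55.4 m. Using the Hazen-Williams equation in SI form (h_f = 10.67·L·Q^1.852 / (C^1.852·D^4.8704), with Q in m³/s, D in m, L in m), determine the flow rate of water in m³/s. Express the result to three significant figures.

Q ≈ 0.572 m³/s

Rearranging: Q = [h_f·C^1.852·D^4.8704 / (10.67·L)]^(1/1.852)
Q = [55.4·118^1.852·0.453^4.8704 / (10.67·2120)]^0.540 = 0.5724 m³/s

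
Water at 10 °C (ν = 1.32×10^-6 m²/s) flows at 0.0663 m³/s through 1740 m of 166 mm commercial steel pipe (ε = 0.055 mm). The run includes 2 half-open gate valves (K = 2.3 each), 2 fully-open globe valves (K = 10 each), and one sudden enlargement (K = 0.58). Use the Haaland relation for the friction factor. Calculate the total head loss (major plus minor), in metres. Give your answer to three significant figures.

H_L ≈ 95.7 m

V = 4Q/(πD²) = 3.063 m/s; V²/2g = 0.4783 m
Re = 3.85×10^5, ε/D = 3.31×10^-4 → f = 0.01669 (Haaland)
Major: h_f = f(L/D)·V²/2g = 0.01669·10482·0.4783 = 83.66 m
Minor: ΣK = 25.2; h_m = ΣK·V²/2g = 12.04 m
Total H_L = 83.66 + 12.04 = 95.70 m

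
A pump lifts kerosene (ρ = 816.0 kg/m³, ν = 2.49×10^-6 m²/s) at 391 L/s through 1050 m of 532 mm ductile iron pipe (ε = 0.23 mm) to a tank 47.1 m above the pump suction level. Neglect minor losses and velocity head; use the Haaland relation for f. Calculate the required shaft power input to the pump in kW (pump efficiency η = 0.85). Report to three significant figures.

V = 4Q/(πD²) = 1.759 m/s; Re = 3.76×10^5; ε/D = 4.32×10^-4; f = 0.01741
h_f = f(L/D)V²/2g = 5.417 m
Total head H = z + h_f = 47.1 + 5.417 = 52.52 m
P_hyd = ρgQH = 816.0·9.81·0.391·52.52 = 164.4 kW
P_shaft = P_hyd/η = 164.4/0.85 = 193.4 kW

P_shaft ≈ 193 kW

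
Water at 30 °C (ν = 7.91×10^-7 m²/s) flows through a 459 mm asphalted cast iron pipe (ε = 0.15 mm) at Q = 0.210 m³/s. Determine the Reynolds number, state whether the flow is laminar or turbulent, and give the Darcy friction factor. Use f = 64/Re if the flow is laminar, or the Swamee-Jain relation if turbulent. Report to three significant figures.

V = 4Q/(πD²) = 1.269 m/s
Re = VD/ν = 1.269·0.459/7.91×10^-7 = 7.36×10^5
Re > 4000 → turbulent; ε/D = 3.27×10^-4
Swamee-Jain: f = 0.01621

Re ≈ 7.36×10^5; turbulent; f ≈ 0.0162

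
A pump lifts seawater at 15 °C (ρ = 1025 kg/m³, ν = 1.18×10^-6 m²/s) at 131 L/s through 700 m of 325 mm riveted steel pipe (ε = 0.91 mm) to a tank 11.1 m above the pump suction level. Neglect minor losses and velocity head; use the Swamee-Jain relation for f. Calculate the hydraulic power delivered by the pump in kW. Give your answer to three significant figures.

V = 4Q/(πD²) = 1.579 m/s; Re = 4.35×10^5; ε/D = 0.00280; f = 0.02611
h_f = f(L/D)V²/2g = 7.148 m
Total head H = z + h_f = 11.1 + 7.148 = 18.25 m
P_hyd = ρgQH = 1025·9.81·0.131·18.25 = 24.04 kW

P_hyd ≈ 24.0 kW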